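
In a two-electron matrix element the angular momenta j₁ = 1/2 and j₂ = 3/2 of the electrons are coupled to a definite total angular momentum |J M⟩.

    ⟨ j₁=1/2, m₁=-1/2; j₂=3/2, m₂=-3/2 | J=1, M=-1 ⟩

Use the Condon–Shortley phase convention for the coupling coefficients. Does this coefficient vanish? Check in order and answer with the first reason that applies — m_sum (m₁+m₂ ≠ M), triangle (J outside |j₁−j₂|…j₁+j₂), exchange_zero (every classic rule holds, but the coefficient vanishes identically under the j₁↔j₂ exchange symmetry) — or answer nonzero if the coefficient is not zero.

m-sum: m₁+m₂ = -1/2+(-3/2) = -2, M = -1  ✗ ⇒ coefficient is 0

m_sum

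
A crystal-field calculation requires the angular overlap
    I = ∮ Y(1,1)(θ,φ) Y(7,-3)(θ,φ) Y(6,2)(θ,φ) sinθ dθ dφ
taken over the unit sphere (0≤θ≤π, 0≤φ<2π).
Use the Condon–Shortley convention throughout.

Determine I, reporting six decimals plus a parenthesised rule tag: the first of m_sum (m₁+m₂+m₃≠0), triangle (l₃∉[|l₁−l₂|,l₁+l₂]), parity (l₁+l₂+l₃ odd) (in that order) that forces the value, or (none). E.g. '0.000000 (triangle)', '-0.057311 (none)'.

m-sum 0 ✓  L=14 even ✓  6≤6≤8 ✓
Π(2lᵢ+1) = 3×15×13 = 585
triangle coeff Δ(1,7,6) = 1/1365
Σ_t [1,1]: t=1:−1/518400 = -1/518400
(3j)²=7/195 [(1 7 6; 0 0 0)], sign=-1
Σ_t [0,0]: t=0:+1/1935360 = 1/1935360
(3j)²=3/91 [(1 7 6; 1 -3 2)], sign=+1
⇒ 4πI² = 9/13
I = (-1)√(9/13/(4π)) = -0.23471705
No selection rule forces the value: the integral is nonzero (none).

-0.234717 (none)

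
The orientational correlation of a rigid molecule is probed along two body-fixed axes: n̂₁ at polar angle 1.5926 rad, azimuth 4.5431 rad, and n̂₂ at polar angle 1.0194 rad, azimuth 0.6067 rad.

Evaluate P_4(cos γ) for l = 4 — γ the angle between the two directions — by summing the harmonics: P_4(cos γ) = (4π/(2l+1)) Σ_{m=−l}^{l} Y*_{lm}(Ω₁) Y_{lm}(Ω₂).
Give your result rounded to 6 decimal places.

Addition theorem: P_4(cos γ) = (4π/9) Σ_m Y*_{lm}(Ω₁) Y_{lm}(Ω₂), m = −4…4:
  m=-4: (0.34456 - 0.27702j) × (-0.17594 - 0.15270j) = -0.10292 - 0.00388j  (running Σ = -0.10292 - 0.00388j)
  m=-3: (-0.01326 - 0.02383j) × (-0.09999 - 0.39272j) = -0.00803 + 0.00759j  (running Σ = -0.11095 + 0.00372j)
  m=-2: (0.31433 - 0.11069j) × (0.07821 - 0.20944j) = 0.00140 - 0.07449j  (running Σ = -0.10955 - 0.07078j)
  m=-1: (-0.00521 - 0.03046j) × (-0.18711 + 0.12986j) = 0.00493 + 0.00502j  (running Σ = -0.10462 - 0.06575j)
  m=0: (0.31585 + 0.00000j) × (-0.27474 + 0.00000j) = -0.08678 + 0.00000j  (running Σ = -0.19140 - 0.06575j)
  m=1: (0.00521 - 0.03046j) × (0.18711 + 0.12986j) = 0.00493 - 0.00502j  (running Σ = -0.18647 - 0.07078j)
  m=2: (0.31433 + 0.11069j) × (0.07821 + 0.20944j) = 0.00140 + 0.07449j  (running Σ = -0.18507 + 0.00372j)
  m=3: (0.01326 - 0.02383j) × (0.09999 - 0.39272j) = -0.00803 - 0.00759j  (running Σ = -0.19310 - 0.00388j)
  m=4: (0.34456 + 0.27702j) × (-0.17594 + 0.15270j) = -0.10292 + 0.00388j  (running Σ = -0.29602 - 0.00000j)
Σ over m = -0.29602 - 0.00000j; ×(4π/9) → -0.41332 - 0.00000j. Real part: -0.413324

-0.413324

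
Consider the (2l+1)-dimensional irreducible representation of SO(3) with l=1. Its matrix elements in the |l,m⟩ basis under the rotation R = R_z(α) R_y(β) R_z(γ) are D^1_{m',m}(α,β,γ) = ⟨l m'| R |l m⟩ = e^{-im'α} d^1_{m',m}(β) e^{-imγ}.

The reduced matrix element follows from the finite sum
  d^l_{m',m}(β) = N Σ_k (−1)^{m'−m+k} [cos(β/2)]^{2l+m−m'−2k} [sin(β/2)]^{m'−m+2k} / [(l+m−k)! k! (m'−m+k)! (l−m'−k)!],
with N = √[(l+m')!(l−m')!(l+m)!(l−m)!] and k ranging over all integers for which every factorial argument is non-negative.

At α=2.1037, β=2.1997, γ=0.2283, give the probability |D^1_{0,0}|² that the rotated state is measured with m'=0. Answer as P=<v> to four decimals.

P=0.3460

First d^1_{0,0}(β=2.1997), then the phase factors e^{-i(0)α} and e^{-i(0)γ}:
With c≡cos(β/2)=0.453730 and s≡sin(β/2)=0.891139, N=[1·1·1·1]^{1/2}=1.000000
k∈{0,1} keeps every argument non-negative
  k=0: (−1)^0·1.0000/(1)·0.4537^2·0.8911^0 = +0.205871
  k=1: (−1)^1·1.0000/(1)·0.4537^0·0.8911^2 = -0.794129
d^1_{0,0}(2.1997) = +0.205871 -0.794129 = -0.588259
|D^1_{0,0}|² = |d^1_{0,0}(β)|² = (-0.588259)² = 0.346048 (the z-rotation phases have unit modulus)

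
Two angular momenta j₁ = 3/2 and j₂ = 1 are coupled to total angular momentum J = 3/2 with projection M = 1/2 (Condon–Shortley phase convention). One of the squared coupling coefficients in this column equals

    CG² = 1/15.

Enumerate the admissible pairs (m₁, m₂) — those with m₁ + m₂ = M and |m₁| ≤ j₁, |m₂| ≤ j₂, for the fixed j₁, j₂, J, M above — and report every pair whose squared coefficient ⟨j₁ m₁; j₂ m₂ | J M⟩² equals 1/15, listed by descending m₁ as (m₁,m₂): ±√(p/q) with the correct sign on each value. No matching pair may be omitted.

(1/2,0): +√(1/15)

Admissible pairs with m₁+m₂ = M = 1/2: (-1/2,1), (1/2,0), (3/2,-1)
  (m₁,m₂)=(3/2,-1): CG² = 2/5, CG = +√(2/5)
  (m₁,m₂)=(1/2,0): CG² = 1/15, CG = +√(1/15)   ← matches the target
  (m₁,m₂)=(-1/2,1): CG² = 8/15, CG = −√(8/15)
Pairs with CG² = 1/15: (1/2,0): +√(1/15)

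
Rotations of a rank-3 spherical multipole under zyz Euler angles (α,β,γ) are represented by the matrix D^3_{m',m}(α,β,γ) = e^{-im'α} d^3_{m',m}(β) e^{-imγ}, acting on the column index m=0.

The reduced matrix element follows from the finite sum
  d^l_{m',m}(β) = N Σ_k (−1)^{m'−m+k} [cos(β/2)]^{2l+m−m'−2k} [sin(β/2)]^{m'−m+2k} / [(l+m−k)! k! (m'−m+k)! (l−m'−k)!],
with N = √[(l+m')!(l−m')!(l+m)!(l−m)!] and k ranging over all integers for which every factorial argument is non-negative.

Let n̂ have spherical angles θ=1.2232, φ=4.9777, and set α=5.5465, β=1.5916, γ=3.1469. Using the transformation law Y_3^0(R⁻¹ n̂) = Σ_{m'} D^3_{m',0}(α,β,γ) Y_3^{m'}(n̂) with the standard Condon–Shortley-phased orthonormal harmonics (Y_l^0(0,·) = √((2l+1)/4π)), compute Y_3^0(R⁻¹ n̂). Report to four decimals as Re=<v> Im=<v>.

Re=0.0235 Im=0.0000

Need the full column D^3_{m',0} for m'=−3..3 at α=5.5465, β=1.5916, γ=3.1469.
cos(β/2)=0.699713, sin(β/2)=0.714424
d^3_{-3,0}: single k=3 term ⇒ +0.558654;  D = -0.333294-0.448341i
d^3_{-2,0}: k∈[2..3] ⇒ +0.670121 -0.698593 = -0.028472;  D = -0.002770+0.028337i
d^3_{-1,0}: k∈[1..3] ⇒ +0.415095 -1.298195 +0.451118 = -0.431982;  D = -0.319969+0.290221i
d^3_{0,0}: k∈[0..3] ⇒ +0.117360 -1.101121 +1.147905 -0.132964 = +0.031181;  D = +0.031181+0.000000i
d^3_{1,0}: k∈[0..2] ⇒ -0.415095 +1.298195 -0.451118 = +0.431982;  D = +0.319969+0.290221i
d^3_{2,0}: k∈[0..1] ⇒ +0.670121 -0.698593 = -0.028472;  D = -0.002770-0.028337i
d^3_{3,0}: single k=0 term ⇒ -0.558654;  D = +0.333294-0.448341i
Y_3^{m'}(θ=1.2232,φ=4.9777) and Σ D·Y over m':
  (-0.3333-0.4483i)·(-0.2478-0.2426i)  (-0.0028+0.0283i)·(-0.2654+0.1557i)  (-0.3200+0.2902i)·(-0.0334-0.1231i)  (+0.0312+0.0000i)·(-0.3076+0.0000i)  (+0.3200+0.2902i)·(+0.0334-0.1231i)  (-0.0028-0.0283i)·(-0.2654-0.1557i)  (+0.3333-0.4483i)·(+0.2478-0.2426i)
Y_3^0(R⁻¹ n̂) = +0.023535+0.000000i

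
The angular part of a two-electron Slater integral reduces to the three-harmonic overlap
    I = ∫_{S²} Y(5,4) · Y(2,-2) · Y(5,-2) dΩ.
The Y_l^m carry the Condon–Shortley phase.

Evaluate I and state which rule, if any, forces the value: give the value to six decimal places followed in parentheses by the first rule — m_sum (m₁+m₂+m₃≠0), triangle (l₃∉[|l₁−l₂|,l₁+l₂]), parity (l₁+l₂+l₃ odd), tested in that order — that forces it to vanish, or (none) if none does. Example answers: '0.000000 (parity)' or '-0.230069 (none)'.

-0.137240 (none)

Rules hold: Σm=0, L=12 even, 3≤5≤7.
N = 11·5·11 = 605
Δ = 2!·8!·2!/13! = 1/38610
Racah Σ t=0..2: t=0:+1/2880 t=1:−1/576 t=2:+1/2880 = -1/960
⇒ 3j(5 2 5; 0 0 0)² = 10/429, sgn +1
Racah Σ t=0..0: t=0:+1/20160 = 1/20160
⇒ 3j(5 2 5; 4 -2 -2)² = 12/715, sgn -1
4πI² = N·(3j₀)²·(3jₘ)² = 40/169
I = -1·√(0.236686/4π) = -0.13724032
No selection rule forces the value: the integral is nonzero (none).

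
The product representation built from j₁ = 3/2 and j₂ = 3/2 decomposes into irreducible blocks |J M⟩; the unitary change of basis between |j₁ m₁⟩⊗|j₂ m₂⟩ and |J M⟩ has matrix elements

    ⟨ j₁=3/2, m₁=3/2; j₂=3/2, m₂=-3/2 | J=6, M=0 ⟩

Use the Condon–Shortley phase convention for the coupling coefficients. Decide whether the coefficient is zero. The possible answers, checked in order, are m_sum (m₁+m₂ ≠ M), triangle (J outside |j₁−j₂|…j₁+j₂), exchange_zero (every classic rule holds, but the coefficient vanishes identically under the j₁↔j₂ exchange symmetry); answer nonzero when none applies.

triangle

m-sum: m₁+m₂ = 3/2+(-3/2) = 0, M = 0  ✓
triangle: need |j₁−j₂| ≤ J ≤ j₁+j₂, i.e. J ∈ [0, 3]; J = 6 is outside ✗ ⇒ coefficient is 0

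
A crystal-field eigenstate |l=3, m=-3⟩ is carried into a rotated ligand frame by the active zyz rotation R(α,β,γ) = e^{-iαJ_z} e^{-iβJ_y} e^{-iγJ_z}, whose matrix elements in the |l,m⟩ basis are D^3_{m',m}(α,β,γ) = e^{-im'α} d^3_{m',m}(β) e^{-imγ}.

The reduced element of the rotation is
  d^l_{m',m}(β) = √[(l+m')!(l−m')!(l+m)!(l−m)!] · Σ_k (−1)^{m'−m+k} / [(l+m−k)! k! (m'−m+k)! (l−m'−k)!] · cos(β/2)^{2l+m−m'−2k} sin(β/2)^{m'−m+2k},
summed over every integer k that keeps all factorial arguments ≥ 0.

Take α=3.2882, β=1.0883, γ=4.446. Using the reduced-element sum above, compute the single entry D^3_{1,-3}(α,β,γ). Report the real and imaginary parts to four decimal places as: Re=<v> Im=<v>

Split into d^3_{1,-3}(β=1.0883) × two z-phases.
Half-angle: c=0.855568, s=0.517691. N=√(24·2·1·720)=185.903201
Admissible k: 0..0 (factorial args all ≥0)
  k=0: (−1)^4·185.9032/(48)·0.8556^2·0.5177^4 = +0.203628
d^3_{1,-3}(1.0883) = +0.203628
D = (-0.989272+0.146083i)·(+0.203628)·(+0.716775+0.697304i) = -0.165132-0.119146i

Re=-0.1651 Im=-0.1191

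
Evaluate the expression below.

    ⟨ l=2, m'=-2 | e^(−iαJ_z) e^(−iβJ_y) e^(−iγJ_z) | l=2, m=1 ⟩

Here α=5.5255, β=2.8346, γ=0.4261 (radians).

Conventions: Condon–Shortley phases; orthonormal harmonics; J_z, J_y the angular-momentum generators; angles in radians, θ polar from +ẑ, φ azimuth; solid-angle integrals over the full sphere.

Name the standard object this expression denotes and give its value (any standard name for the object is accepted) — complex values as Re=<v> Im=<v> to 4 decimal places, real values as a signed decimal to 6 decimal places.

This is a Wigner D-matrix element — the rotation-matrix element ⟨l m'| R(α,β,γ) |l m⟩ in the angular-momentum basis.
D^2_{-2,1}(5.5255,2.8346,0.4261) = e^{-i·-2·5.5255}·d^2_{-2,1}(2.8346)·e^{-i·1·0.4261}. Compute d first:
With c≡cos(β/2)=0.152894 and s≡sin(β/2)=0.988243, N=[1·24·6·1]^{1/2}=12.000000
The bounds max(0,m−m')=3 and min(l+m,l−m')=3 give 1 term
  k=3: (−1)^0·12.0000/(6)·0.1529^1·0.9882^3 = +0.295129
d^2_{-2,1}(2.8346) = +0.295129
Attach z-rotation phases: D = e^{-i(-2)(5.5255)}·(+0.295129)·e^{-i(1)(0.4261)} = -0.106909-0.275085i

Wigner D-matrix element, Re=-0.1069 Im=-0.2751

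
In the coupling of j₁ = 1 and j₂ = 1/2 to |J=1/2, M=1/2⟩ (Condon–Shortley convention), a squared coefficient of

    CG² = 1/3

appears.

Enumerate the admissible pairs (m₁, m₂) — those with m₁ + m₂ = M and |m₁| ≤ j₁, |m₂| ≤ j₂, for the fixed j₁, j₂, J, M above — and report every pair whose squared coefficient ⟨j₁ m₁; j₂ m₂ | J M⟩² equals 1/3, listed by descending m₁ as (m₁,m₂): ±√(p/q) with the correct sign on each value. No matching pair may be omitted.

Admissible pairs with m₁+m₂ = M = 1/2: (0,1/2), (1,-1/2)
  (m₁,m₂)=(1,-1/2): CG² = 2/3, CG = +√(2/3)
  (m₁,m₂)=(0,1/2): CG² = 1/3, CG = −√(1/3)   ← matches the target
Pairs with CG² = 1/3: (0,1/2): −√(1/3)

(0,1/2): −√(1/3)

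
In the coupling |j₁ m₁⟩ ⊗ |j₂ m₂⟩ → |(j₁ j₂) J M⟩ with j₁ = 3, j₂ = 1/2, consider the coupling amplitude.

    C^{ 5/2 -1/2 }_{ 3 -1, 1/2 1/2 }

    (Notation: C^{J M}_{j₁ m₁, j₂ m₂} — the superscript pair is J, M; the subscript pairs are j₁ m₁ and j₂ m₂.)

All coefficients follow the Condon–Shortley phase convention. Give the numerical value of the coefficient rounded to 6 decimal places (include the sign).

−√(4/7) ≈ -0.755929

j₁+j₂−J=1  J+j₁−j₂=5  J−j₁+j₂=0  j₁+j₂+J+1=7
(j₁±m₁, j₂±m₂, J±M) = (2,4,1,0,2,3)
P² = 576/7
sum k=1..1:
  [1] −1/12 = -1/12
S = -1/12
C² = P²·S² = 4/7 ; C = -0.755929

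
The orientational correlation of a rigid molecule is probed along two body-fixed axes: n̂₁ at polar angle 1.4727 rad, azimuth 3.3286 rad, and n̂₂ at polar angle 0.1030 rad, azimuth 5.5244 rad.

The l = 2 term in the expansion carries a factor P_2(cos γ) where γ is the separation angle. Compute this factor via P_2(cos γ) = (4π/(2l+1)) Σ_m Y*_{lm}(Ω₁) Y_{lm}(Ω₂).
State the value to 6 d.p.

-0.497885

Summing Y*_{l m}(θ₁,φ₁)·Y_{l m}(θ₂,φ₂) over m ∈ [−2, 2]; prefactor 4π/(2·2+1) = 2.513274:
  [-2]  conj(Y_{2,-2})(Ω₁) = 0.35612 + 0.13977j ; Y_{2,-2}(Ω₂) = 0.00022 + 0.00408j ; Δ = -0.00049 + 0.00148j
  [-1]  conj(Y_{2,-1})(Ω₁) = -0.07399 - 0.01400j ; Y_{2,-1}(Ω₂) = 0.05734 + 0.05436j ; Δ = -0.00348 - 0.00482j
  [+0]  conj(Y_{2,0})(Ω₁) = -0.30632 + 0.00000j ; Y_{2,0}(Ω₂) = 0.62078 + 0.00000j ; Δ = -0.19015 + 0.00000j
  [+1]  conj(Y_{2,1})(Ω₁) = 0.07399 - 0.01400j ; Y_{2,1}(Ω₂) = -0.05734 + 0.05436j ; Δ = -0.00348 + 0.00482j
  [+2]  conj(Y_{2,2})(Ω₁) = 0.35612 - 0.13977j ; Y_{2,2}(Ω₂) = 0.00022 - 0.00408j ; Δ = -0.00049 - 0.00148j
Accumulated sum -0.19810 + 0.00000j; after 4π/(2l+1) scaling, -0.49788 + 0.00000j ⇒ P_2 = -0.497885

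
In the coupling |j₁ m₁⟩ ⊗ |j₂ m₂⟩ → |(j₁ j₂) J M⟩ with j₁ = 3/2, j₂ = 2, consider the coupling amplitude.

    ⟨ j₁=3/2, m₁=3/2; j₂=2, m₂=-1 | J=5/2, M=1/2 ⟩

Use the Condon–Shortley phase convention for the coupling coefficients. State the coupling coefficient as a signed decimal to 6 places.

+√(27/70) ≈ +0.621059

triangle: 1!·2!·3!/7! = 12/5040
(j±m)!: 3!·0!·1!·3!·3!·2! = 432
prefactor² = (2J+1)·Δ·N² = 216/35
  k=0: +1/(0!·1!·0!·1!·2!·2!) = 1/4
Σ = 1/4  ⇒  CG² = 216/35·(1/4)² = 27/70
CG = +√(27/70) = +0.621059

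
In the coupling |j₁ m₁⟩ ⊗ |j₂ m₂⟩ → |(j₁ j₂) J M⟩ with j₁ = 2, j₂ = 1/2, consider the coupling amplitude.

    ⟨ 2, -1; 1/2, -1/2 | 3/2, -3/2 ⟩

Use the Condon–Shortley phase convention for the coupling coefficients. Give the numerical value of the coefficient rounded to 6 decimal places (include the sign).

triangle: 1!·3!·0!/5! = 6/120
(j±m)!: 1!·3!·0!·1!·0!·3! = 36
prefactor² = (2J+1)·Δ·N² = 36/5
  k=0: +1/(0!·1!·3!·0!·0!·0!) = 1/6
Σ = 1/6  ⇒  CG² = 36/5·(1/6)² = 1/5
CG = +√(1/5) = +0.447214

+0.447214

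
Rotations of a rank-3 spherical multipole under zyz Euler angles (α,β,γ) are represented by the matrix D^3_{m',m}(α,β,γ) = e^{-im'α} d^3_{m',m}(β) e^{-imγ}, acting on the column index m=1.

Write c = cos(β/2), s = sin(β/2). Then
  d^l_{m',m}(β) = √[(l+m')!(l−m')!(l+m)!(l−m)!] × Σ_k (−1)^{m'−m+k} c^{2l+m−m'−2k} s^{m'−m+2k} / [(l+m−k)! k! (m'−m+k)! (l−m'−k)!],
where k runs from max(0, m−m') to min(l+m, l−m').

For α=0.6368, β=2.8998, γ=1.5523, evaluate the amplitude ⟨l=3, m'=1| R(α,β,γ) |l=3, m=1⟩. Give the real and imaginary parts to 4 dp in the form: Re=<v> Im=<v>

Re=-0.0482 Im=-0.0677

First d^3_{1,1}(β=2.8998), then the phase factors e^{-i(1)α} and e^{-i(1)γ}:
With c≡cos(β/2)=0.120602 and s≡sin(β/2)=0.992701, N=[24·2·24·2]^{1/2}=48.000000
The bounds max(0,m−m')=0 and min(l+m,l−m')=2 give 3 terms
  k=0: (−1)^0·48.0000/(48)·0.1206^6·0.9927^0 = +0.000003
  k=1: (−1)^1·48.0000/(6)·0.1206^4·0.9927^2 = -0.001668
  k=2: (−1)^2·48.0000/(8)·0.1206^2·0.9927^4 = +0.084749
d^3_{1,1}(2.8998) = +0.000003 -0.001668 +0.084749 = +0.083084
D = (+0.804003-0.594626i)·(+0.083084)·(+0.018495-0.999829i) = -0.048160-0.067702i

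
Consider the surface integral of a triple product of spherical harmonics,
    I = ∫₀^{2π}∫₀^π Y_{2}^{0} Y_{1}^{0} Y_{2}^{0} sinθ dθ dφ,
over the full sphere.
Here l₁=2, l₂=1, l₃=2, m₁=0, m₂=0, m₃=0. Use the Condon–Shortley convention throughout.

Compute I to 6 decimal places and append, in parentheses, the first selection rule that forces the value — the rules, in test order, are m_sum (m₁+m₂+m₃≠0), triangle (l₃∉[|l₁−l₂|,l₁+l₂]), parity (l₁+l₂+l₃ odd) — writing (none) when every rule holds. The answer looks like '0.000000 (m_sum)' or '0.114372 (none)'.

l₁+l₂+l₃=5 is odd: 3j(l;000)=0 ⇒ I=0

0.000000 (parity)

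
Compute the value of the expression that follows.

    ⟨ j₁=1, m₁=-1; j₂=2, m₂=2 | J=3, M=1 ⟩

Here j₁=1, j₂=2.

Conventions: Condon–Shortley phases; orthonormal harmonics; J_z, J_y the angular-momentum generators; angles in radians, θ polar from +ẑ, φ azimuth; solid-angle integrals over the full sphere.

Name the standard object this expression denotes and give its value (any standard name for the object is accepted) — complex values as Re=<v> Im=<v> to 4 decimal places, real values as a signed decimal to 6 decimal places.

This is a Clebsch–Gordan (vector-coupling) coefficient.
√[7·0!2!4!/7! · 0!2!4!0!4!2!] = √(768/5)
  +(−1)^0/∏(0,0,2,4,0,0)! = 1/48  (running 1/48)
⟨..|..⟩ = √(768/5)·(1/48) = +0.258199

Clebsch–Gordan coefficient, +√(1/15) ≈ +0.258199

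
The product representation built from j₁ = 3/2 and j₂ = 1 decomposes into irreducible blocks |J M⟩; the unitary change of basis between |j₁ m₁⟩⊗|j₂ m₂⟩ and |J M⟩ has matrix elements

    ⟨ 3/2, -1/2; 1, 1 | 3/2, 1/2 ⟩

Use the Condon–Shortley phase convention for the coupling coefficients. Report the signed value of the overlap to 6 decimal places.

-0.730297  (= −√(8/15))

√[4·1!2!1!/5! · 1!2!2!0!2!1!] = √(8/15)
  +(−1)^1/∏(1,0,1,1,1,0)! = -1  (running -1)
⟨..|..⟩ = √(8/15)·(-1) = -0.730297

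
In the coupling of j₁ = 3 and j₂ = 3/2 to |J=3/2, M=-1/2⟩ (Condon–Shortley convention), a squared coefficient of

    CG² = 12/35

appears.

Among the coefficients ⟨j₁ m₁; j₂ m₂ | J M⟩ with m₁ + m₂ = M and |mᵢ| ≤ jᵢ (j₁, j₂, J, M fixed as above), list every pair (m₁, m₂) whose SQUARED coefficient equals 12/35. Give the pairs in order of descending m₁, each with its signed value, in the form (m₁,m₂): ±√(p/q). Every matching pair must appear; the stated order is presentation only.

(-1,1/2): +√(12/35)

Admissible pairs with m₁+m₂ = M = -1/2: (-2,3/2), (-1,1/2), (0,-1/2), (1,-3/2)
  (m₁,m₂)=(1,-3/2): CG² = 4/35, CG = +√(4/35)
  (m₁,m₂)=(0,-1/2): CG² = 9/35, CG = −√(9/35)
  (m₁,m₂)=(-1,1/2): CG² = 12/35, CG = +√(12/35)   ← matches the target
  (m₁,m₂)=(-2,3/2): CG² = 2/7, CG = −√(2/7)
Pairs with CG² = 12/35: (-1,1/2): +√(12/35)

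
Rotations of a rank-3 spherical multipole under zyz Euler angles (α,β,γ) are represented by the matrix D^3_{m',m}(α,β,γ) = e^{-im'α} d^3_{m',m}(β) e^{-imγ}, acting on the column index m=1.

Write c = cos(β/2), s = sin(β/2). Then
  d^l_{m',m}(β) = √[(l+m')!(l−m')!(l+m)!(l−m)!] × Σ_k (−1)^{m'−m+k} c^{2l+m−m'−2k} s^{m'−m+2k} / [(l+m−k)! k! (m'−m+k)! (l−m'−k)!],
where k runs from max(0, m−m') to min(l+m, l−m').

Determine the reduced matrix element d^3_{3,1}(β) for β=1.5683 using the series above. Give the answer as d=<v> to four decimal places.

d=0.4853

d^3_{3,1}(β=1.5683) via the finite sum:
c=cos(1.568300/2)=0.707989, s=sin(1.568300/2)=0.706224; N=√[720·1·24·2]=185.903201
k: max(0,(1)−(3))=0 … min(3+(1),3−(3))=0
  k=0: (−1)^2·185.9032/(48)·0.7080^4·0.7062^2 = +0.485328
d^3_{3,1}(1.5683) = +0.485328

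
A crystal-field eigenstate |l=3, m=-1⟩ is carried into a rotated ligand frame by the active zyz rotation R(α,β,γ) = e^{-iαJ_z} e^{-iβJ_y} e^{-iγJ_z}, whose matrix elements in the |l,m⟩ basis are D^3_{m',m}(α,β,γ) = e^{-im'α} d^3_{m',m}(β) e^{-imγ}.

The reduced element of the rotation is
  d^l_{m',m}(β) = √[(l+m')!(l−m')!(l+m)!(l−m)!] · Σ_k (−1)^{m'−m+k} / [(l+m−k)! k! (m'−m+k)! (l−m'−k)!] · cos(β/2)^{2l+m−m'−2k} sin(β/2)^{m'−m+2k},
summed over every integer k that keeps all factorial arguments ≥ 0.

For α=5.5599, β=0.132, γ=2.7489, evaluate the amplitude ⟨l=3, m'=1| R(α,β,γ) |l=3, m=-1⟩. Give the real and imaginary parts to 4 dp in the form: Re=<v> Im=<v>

D^3_{1,-1}(5.5599,0.1320,2.7489) = e^{-i·1·5.5599}·d^3_{1,-1}(0.1320)·e^{-i·-1·2.7489}. Compute d first:
Half-angle: c=0.997823, s=0.065952. N=√(24·2·2·24)=48.000000
Admissible k: 0..2 (factorial args all ≥0)
  k=0: (−1)^2·48.0000/(8)·0.9978^4·0.0660^2 = +0.025872
  k=1: (−1)^3·48.0000/(6)·0.9978^2·0.0660^4 = -0.000151
  k=2: (−1)^4·48.0000/(48)·0.9978^0·0.0660^6 = +0.000000
d^3_{1,-1}(0.1320) = +0.025872 -0.000151 +0.000000 = +0.025721
Phases: e^{-i·(1)·5.5599}=+0.749635+0.661851i, e^{-i·(-1)·2.7489}=-0.923882+0.382677i ⇒ D=-0.024328-0.008349i

Re=-0.0243 Im=-0.0083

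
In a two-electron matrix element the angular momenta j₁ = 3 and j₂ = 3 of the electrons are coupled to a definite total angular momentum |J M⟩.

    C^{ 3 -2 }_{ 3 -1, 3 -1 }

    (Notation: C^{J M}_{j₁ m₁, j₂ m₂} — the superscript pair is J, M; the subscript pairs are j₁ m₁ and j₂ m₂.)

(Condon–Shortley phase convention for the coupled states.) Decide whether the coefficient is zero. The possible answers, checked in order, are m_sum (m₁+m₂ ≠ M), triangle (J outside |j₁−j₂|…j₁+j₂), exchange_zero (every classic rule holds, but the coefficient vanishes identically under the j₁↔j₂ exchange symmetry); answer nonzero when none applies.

m-sum: m₁+m₂ = -1+(-1) = -2, M = -2  ✓
triangle: |j₁−j₂| = 0 ≤ J = 3 ≤ j₁+j₂ = 6  ✓
exchange: j₁=j₂ and m₁=m₂, and (−1)^(j₁+j₂−J) = (−1)^3 = −1 forces ⟨j₁m₁;j₂m₂|JM⟩ = −⟨j₂m₂;j₁m₁|JM⟩ = −⟨j₁m₁;j₂m₂|JM⟩ ⇒ the coefficient vanishes identically
Racah sum check: Σ_k collapses to 0 ⇒ CG = 0

exchange_zero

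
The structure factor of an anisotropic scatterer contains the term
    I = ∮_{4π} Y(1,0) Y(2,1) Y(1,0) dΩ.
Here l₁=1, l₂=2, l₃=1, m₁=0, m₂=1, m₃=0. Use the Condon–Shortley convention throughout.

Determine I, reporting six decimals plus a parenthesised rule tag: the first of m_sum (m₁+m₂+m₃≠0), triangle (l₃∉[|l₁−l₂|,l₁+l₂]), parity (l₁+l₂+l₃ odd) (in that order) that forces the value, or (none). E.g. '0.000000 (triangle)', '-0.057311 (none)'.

0.000000 (m_sum)

0 + 1 + 0 = 1 ≠ 0: azimuthal integral kills it; I = 0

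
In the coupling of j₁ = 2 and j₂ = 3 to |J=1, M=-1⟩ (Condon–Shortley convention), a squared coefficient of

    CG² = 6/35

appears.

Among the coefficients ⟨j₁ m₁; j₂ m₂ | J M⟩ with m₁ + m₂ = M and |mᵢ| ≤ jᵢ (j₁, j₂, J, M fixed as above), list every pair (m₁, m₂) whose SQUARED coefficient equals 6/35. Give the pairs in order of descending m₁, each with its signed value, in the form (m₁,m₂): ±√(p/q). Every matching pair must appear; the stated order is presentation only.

(0,-1): +√(6/35)

Admissible pairs with m₁+m₂ = M = -1: (-2,1), (-1,0), (0,-1), (1,-2), (2,-3)
  (m₁,m₂)=(2,-3): CG² = 3/7, CG = +√(3/7)
  (m₁,m₂)=(1,-2): CG² = 2/7, CG = −√(2/7)
  (m₁,m₂)=(0,-1): CG² = 6/35, CG = +√(6/35)   ← matches the target
  (m₁,m₂)=(-1,0): CG² = 3/35, CG = −√(3/35)
  (m₁,m₂)=(-2,1): CG² = 1/35, CG = +√(1/35)
Pairs with CG² = 6/35: (0,-1): +√(6/35)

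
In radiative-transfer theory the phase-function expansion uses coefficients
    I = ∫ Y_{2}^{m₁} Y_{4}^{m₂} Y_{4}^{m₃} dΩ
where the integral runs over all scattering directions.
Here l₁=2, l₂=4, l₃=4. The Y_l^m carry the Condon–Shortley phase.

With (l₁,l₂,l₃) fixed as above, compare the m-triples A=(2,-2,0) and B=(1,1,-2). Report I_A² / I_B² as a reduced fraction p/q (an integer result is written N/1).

Shared (l₁,l₂,l₃)=(2,4,4): N and (l;000)² cancel in I_A²/I_B².
A: Δ = 2!·2!·6!/11! = 1/13860; Racah Σ t=0..0: t=0:+1/192 = 1/192; ⇒ 3j(2 4 4; 2 -2 0)² = 3/77, sgn +1
B: Δ = 2!·2!·6!/11! = 1/13860; Racah Σ t=0..1: t=0:+1/240 t=1:−1/96 = -1/160; ⇒ 3j(2 4 4; 1 1 -2)² = 27/1540, sgn -1
I_A²/I_B² = (3/77)/(27/1540) = 20/9

20/9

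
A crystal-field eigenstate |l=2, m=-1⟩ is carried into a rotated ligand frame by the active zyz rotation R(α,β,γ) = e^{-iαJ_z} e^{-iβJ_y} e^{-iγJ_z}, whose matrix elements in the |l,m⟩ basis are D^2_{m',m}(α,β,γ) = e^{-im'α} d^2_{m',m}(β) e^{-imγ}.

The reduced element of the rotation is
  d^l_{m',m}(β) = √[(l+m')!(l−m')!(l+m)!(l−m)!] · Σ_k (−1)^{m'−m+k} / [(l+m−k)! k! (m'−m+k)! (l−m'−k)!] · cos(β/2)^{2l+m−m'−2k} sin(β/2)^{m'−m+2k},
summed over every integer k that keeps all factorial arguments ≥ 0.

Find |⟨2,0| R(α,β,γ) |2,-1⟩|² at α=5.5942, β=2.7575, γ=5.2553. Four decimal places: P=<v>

P=0.1810

Split into d^2_{0,-1}(β=2.7575) × two z-phases.
With c≡cos(β/2)=0.190868 and s≡sin(β/2)=0.981616, N=[2·2·1·6]^{1/2}=4.898979
The bounds max(0,m−m')=0 and min(l+m,l−m')=1 give 2 terms
  k=0: (−1)^1·4.8990/(2)·0.1909^3·0.9816^1 = -0.016719
  k=1: (−1)^2·4.8990/(2)·0.1909^1·0.9816^3 = +0.442215
d^2_{0,-1}(2.7575) = -0.016719 +0.442215 = +0.425496
|D^2_{0,-1}|² = |d^2_{0,-1}(β)|² = (+0.425496)² = 0.181046 (the z-rotation phases have unit modulus)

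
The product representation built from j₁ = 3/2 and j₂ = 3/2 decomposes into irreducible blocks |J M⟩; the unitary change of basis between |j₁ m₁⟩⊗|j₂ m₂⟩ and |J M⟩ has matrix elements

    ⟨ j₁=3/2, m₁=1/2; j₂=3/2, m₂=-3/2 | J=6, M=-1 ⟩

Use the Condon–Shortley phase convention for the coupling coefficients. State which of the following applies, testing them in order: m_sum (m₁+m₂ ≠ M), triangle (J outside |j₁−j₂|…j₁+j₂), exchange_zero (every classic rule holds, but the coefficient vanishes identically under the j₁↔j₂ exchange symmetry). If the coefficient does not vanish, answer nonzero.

triangle

m-sum: m₁+m₂ = 1/2+(-3/2) = -1, M = -1  ✓
triangle: need |j₁−j₂| ≤ J ≤ j₁+j₂, i.e. J ∈ [0, 3]; J = 6 is outside ✗ ⇒ coefficient is 0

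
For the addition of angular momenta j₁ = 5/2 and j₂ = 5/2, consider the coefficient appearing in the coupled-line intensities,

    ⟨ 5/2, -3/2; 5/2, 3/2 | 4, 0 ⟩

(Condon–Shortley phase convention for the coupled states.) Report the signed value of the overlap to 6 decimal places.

-0.566947

j₁+j₂−J=1  J+j₁−j₂=4  J−j₁+j₂=4  j₁+j₂+J+1=10
(j₁±m₁, j₂±m₂, J±M) = (1,4,4,1,4,4)
P² = 82944/175
sum k=0..1:
  [0] +1/576 = 1/576
  [1] −1/36 = -1/36
S = -5/192
C² = P²·S² = 9/28 ; C = -0.566947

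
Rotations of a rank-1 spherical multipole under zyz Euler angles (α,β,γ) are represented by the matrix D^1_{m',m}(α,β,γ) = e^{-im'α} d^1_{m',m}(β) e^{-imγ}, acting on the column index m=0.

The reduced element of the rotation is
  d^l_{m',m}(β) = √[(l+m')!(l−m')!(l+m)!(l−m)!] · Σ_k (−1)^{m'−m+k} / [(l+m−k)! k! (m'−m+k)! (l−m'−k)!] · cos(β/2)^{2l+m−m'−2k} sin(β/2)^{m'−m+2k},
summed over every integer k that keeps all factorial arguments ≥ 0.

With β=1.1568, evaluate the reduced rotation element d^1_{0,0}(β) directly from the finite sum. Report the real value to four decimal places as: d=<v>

d^1_{0,0}(β=1.1568) via the finite sum:
c=cos(1.156800/2)=0.837338, s=sin(1.156800/2)=0.546685; N=√[1·1·1·1]=1.000000
The bounds max(0,m−m')=0 and min(l+m,l−m')=1 give 2 terms
  k=0: (−1)^0·1.0000/(1)·0.8373^2·0.5467^0 = +0.701136
  k=1: (−1)^1·1.0000/(1)·0.8373^0·0.5467^2 = -0.298864
d^1_{0,0}(1.1568) = +0.701136 -0.298864 = +0.402271

d=0.4023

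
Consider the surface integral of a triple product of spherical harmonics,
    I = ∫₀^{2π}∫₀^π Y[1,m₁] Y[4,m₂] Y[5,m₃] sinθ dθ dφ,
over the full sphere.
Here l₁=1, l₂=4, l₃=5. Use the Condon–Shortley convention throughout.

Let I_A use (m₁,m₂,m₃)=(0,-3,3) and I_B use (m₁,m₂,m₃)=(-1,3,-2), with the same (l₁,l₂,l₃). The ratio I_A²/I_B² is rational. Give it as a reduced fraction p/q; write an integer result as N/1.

16/3

Same 1,4,5: normalisation and zero-m 3j drop out of the ratio.
A: Δ: 0! 2! 8! / 11! → 1/495; sum: t=0:+1/5040 = 1/5040; 3j²(1 4 5; 0 -3 3) = Δ·Π!·Σ² = 16/495  (sign +1)
B: Δ: 0! 2! 8! / 11! → 1/495; sum: t=0:+1/10080 = 1/10080; 3j²(1 4 5; -1 3 -2) = Δ·Π!·Σ² = 1/165  (sign -1)
I_A²/I_B² = (16/495)/(1/165) = 16/3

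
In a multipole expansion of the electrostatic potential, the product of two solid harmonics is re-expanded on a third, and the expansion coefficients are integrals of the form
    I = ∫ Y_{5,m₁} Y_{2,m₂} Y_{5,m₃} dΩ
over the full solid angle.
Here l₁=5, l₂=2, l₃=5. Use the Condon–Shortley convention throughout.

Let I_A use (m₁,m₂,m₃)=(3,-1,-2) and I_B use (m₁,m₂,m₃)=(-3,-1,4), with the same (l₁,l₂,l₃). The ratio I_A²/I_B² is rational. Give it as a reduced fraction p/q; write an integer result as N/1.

100/147

Shared (l₁,l₂,l₃)=(5,2,5): N and (l;000)² cancel in I_A²/I_B².
A: Δ = 2!·8!·2!/13! = 1/38610; Racah Σ t=0..1: t=0:+1/2880 t=1:−1/10080 = 1/4032; ⇒ 3j(5 2 5; 3 -1 -2)² = 10/429, sgn -1
B: Δ = 2!·8!·2!/13! = 1/38610; Racah Σ t=0..1: t=0:+1/80640 t=1:−1/10080 = -1/11520; ⇒ 3j(5 2 5; -3 -1 4)² = 49/1430, sgn +1
I_A²/I_B² = (10/429)/(49/1430) = 100/147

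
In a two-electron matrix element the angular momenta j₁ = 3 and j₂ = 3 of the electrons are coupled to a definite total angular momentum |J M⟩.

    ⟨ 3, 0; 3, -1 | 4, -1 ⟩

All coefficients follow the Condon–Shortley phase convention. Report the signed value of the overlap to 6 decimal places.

−√(15/154) ≈ -0.312094

j₁+j₂−J=2  J+j₁−j₂=4  J−j₁+j₂=4  j₁+j₂+J+1=11
(j₁±m₁, j₂±m₂, J±M) = (3,3,2,4,3,5)
P² = 124416/385
sum k=0..2:
  [0] +1/48 = 1/48
  [1] −1/24 = -1/24
  [2] +1/288 = 1/288
S = -5/288
C² = P²·S² = 15/154 ; C = -0.312094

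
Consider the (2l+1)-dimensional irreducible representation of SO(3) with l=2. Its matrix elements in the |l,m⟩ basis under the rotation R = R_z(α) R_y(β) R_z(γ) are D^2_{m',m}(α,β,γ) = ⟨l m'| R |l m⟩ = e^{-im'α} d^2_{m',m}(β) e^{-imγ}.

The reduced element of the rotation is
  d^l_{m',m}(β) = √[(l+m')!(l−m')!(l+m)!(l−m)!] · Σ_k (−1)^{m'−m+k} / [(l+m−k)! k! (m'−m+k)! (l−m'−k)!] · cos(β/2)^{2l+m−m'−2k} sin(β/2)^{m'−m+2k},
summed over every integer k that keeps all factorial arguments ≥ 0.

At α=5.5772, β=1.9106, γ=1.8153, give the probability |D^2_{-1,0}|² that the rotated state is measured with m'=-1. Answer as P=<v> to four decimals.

P=0.1481

D^2_{-1,0}(5.5772,1.9106,1.8153) = e^{-i·-1·5.5772}·d^2_{-1,0}(1.9106)·e^{-i·0·1.8153}. Compute d first:
With c≡cos(β/2)=0.577364 and s≡sin(β/2)=0.816487, N=[1·6·2·2]^{1/2}=4.898979
The bounds max(0,m−m')=1 and min(l+m,l−m')=2 give 2 terms
  k=1: (−1)^0·4.8990/(2)·0.5774^3·0.8165^1 = +0.384923
  k=2: (−1)^1·4.8990/(2)·0.5774^1·0.8165^3 = -0.769791
d^2_{-1,0}(1.9106) = +0.384923 -0.769791 = -0.384869
|D^2_{-1,0}|² = |d^2_{-1,0}(β)|² = (-0.384869)² = 0.148124 (the z-rotation phases have unit modulus)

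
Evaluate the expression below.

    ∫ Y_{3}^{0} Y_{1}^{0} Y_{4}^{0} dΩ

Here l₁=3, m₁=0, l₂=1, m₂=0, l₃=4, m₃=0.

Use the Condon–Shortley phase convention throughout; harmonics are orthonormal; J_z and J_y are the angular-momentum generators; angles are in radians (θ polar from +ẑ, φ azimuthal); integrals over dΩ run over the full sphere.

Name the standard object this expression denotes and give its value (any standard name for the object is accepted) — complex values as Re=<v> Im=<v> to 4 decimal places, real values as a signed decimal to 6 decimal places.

Gaunt coefficient, +0.246233

This is a Gaunt coefficient — the integral of a triple product of spherical harmonics over the sphere.
m-sum 0 ✓  L=8 even ✓  2≤4≤4 ✓
Π(2lᵢ+1) = 7×3×9 = 189
triangle coeff Δ(3,1,4) = 1/252
Σ_t [0,0]: t=0:+1/36 = 1/36
(3j)²=4/63 [(3 1 4; 0 0 0)], sign=+1
(m-triple is (0,0,0) — same symbol as above.)
⇒ 4πI² = 16/21
I = (+1)√(16/21/(4π)) = 0.24623252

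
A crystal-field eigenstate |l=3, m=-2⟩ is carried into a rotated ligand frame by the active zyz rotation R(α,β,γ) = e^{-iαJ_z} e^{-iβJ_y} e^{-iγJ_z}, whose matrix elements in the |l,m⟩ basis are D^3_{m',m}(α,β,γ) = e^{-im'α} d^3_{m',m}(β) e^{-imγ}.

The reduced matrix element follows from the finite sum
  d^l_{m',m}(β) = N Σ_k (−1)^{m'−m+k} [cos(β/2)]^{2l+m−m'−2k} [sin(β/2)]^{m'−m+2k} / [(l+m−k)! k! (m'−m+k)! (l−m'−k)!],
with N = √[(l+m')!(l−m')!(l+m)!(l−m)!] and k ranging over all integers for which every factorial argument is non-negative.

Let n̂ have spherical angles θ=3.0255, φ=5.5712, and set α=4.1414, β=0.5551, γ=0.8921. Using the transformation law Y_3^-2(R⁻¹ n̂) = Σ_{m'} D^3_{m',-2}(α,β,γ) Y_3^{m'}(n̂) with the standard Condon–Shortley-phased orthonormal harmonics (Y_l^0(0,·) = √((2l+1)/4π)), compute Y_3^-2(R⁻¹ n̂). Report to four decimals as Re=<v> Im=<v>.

Re=-0.0530 Im=-0.2523

Need the full column D^3_{m',-2} for m'=−3..3 at α=4.1414, β=0.5551, γ=0.8921.
cos(β/2)=0.961730, sin(β/2)=0.274000
d^3_{-3,-2}: single k=1 term ⇒ +0.552194;  D = -0.039301+0.550793i
d^3_{-2,-2}: k∈[0..1] ⇒ +0.791258 -0.321132 = +0.470126;  D = -0.376461-0.281594i
d^3_{-1,-2}: k∈[0..1] ⇒ -0.712879 +0.115729 = -0.597150;  D = -0.559377+0.209011i
d^3_{0,-2}: k∈[0..1] ⇒ +0.351783 -0.028554 = +0.323228;  D = -0.068456+0.315896i
d^3_{1,-2}: k∈[0..1] ⇒ -0.115729 +0.004697 = -0.111032;  D = +0.078590+0.078433i
d^3_{2,-2}: k∈[0..1] ⇒ +0.026066 -0.000423 = +0.025643;  D = +0.025050-0.005481i
d^3_{3,-2}: single k=0 term ⇒ -0.003638;  D = +0.001267-0.003411i
Y_3^{m'}(θ=3.0255,φ=5.5712) and Σ D·Y over m':
  (-0.0393+0.5508i)·(-0.0003+0.0005i)  (-0.3765-0.2816i)·(-0.0020-0.0135i)  (-0.5594+0.2090i)·(+0.1115+0.0962i)  (-0.0685+0.3159i)·(-0.7165+0.0000i)  (+0.0786+0.0784i)·(-0.1115+0.0962i)  (+0.0251-0.0055i)·(-0.0020+0.0135i)  (+0.0013-0.0034i)·(+0.0003+0.0005i)
Y_3^-2(R⁻¹ n̂) = -0.053017-0.252252i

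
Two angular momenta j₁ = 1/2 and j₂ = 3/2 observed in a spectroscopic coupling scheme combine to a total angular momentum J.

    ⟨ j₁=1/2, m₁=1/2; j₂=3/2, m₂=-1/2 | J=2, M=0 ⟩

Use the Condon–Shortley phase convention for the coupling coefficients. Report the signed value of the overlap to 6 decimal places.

+0.707107

triangle: 0!*1!*3!/5! = 6/120
(j±m)!: 1!*0!*1!*2!*2!*2! = 8
prefactor² = (2J+1)*Δ*N² = 2
  k=0: +1/(0!*0!*0!*1!*1!*2!) = 1/2
Σ = 1/2  ⇒  CG² = 2*(1/2)² = 1/2
CG = +√(1/2) = +0.707107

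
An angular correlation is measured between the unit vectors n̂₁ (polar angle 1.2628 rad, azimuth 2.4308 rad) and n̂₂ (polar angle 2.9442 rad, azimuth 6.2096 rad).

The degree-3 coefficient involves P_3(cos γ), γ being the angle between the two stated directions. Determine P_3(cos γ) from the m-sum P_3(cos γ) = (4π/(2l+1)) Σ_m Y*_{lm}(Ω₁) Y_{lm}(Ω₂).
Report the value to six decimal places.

Summing Y*_{l m}(θ₁,φ₁)·Y_{l m}(θ₂,φ₂) over m ∈ [−3, 3]; prefactor 4π/(2·3+1) = 1.795196:
  m=-3: (0.192269, 0.305599) × (0.003071, 0.000689) = (0.000380, 0.001071)  (running Σ = (0.000380, 0.001071))
  m=-2: (0.041824, -0.278217) × (-0.038126, -0.005652) = (-0.003167, 0.010371)  (running Σ = (-0.002787, 0.011442))
  m=-1: (0.126150, -0.108604) × (0.240679, 0.017742) = (0.032289, -0.023900)  (running Σ = (0.029501, -0.012459))
  m=0: (-0.287403, -0.000000) × (-0.661490, 0.000000) = (0.190114, 0.000000)  (running Σ = (0.219615, -0.012459))
  m=1: (-0.126150, -0.108604) × (-0.240679, 0.017742) = (0.032289, 0.023900)  (running Σ = (0.251904, 0.011442))
  m=2: (0.041824, 0.278217) × (-0.038126, 0.005652) = (-0.003167, -0.010371)  (running Σ = (0.248737, 0.001071))
  m=3: (-0.192269, 0.305599) × (-0.003071, 0.000689) = (0.000380, -0.001071)  (running Σ = (0.249117, -0.000000))
Accumulated sum (0.249117, -0.000000); after 4π/(2l+1) scaling, (0.447213, -0.000000) ⇒ P_3 = 0.447213

0.447213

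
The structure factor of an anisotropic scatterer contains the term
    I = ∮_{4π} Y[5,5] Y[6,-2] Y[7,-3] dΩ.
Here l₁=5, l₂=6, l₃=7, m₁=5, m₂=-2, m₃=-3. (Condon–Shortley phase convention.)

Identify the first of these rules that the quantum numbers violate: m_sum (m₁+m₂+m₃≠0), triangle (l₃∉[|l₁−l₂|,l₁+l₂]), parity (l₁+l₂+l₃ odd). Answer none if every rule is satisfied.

Σmᵢ = 0  ✓
l₃∈[|l₁−l₂|,l₁+l₂]=[1,11], have l₃=7  ✓
Σlᵢ = 18 ⇒ even  ✓

none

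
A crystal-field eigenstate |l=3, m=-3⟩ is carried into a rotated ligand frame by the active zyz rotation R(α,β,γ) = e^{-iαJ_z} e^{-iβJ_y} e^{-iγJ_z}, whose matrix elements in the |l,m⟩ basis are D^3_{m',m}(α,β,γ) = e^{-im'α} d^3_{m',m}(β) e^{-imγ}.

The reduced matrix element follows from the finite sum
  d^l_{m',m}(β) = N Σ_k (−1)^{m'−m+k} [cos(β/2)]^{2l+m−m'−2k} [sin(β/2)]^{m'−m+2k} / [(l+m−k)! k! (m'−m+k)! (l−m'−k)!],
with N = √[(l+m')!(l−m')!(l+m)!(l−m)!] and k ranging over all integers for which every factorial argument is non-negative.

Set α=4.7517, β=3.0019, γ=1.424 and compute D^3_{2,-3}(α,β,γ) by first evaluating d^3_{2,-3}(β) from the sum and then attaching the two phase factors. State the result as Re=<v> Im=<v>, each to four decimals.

Re=-0.0838 Im=-0.1466

D^3_{2,-3}(4.7517,3.0019,1.4240) = e^{-i·2·4.7517}·d^3_{2,-3}(3.0019)·e^{-i·-3·1.4240}. Compute d first:
With c≡cos(β/2)=0.069790 and s≡sin(β/2)=0.997562, N=[120·1·1·720]^{1/2}=293.938769
The bounds max(0,m−m')=0 and min(l+m,l−m')=0 give 1 term
  k=0: (−1)^5·293.9388/(120)·0.0698^1·0.9976^5 = -0.168875
d^3_{2,-3}(3.0019) = -0.168875
Attach z-rotation phases: D = e^{-i(2)(4.7517)}·(-0.168875)·e^{-i(-3)(1.4240)} = -0.083766-0.146636i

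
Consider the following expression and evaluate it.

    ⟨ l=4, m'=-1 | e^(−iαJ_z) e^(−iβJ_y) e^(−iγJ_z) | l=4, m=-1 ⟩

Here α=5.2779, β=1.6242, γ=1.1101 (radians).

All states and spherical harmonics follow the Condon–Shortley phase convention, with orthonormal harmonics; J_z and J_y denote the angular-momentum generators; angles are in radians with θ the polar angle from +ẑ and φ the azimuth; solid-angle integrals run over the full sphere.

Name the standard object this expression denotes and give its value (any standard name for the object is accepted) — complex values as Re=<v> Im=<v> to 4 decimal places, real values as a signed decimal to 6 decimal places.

This is a Wigner D-matrix element — the rotation-matrix element ⟨l m'| R(α,β,γ) |l m⟩ in the angular-momentum basis.
Split into d^4_{-1,-1}(β=1.6242) × two z-phases.
c=cos(1.624200/2)=0.687976, s=sin(1.624200/2)=0.725734; N=√[6·120·6·120]=720.000000
k: max(0,(-1)−(-1))=0 … min(4+(-1),4−(-1))=3
  k=0: (−1)^0·720.0000/(720)·0.6880^8·0.7257^0 = +0.050186
  k=1: (−1)^1·720.0000/(48)·0.6880^6·0.7257^2 = -0.837693
  k=2: (−1)^2·720.0000/(24)·0.6880^4·0.7257^4 = +1.864331
  k=3: (−1)^3·720.0000/(72)·0.6880^2·0.7257^6 = -0.691528
d^4_{-1,-1}(1.6242) = +0.050186 -0.837693 +1.864331 -0.691528 = +0.385296
Phases: e^{-i·(-1)·5.2779}=+0.535847-0.844315i, e^{-i·(-1)·1.1101}=+0.444572+0.895743i ⇒ D=+0.383181+0.040311i

Wigner D-matrix element, Re=0.3832 Im=0.0403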